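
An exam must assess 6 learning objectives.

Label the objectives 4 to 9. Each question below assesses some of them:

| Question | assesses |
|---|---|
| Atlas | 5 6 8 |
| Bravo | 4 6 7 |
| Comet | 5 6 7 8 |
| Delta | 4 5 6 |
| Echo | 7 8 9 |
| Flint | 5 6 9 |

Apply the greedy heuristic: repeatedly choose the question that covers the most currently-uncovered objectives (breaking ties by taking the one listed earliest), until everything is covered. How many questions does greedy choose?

3

Greedy: pick Comet (covers 4 new) → pick Bravo (covers 1 new) → pick Echo (covers 1 new). Total picks: 3.
(The true minimum cover uses only 2 questions, so greedy is not optimal here.)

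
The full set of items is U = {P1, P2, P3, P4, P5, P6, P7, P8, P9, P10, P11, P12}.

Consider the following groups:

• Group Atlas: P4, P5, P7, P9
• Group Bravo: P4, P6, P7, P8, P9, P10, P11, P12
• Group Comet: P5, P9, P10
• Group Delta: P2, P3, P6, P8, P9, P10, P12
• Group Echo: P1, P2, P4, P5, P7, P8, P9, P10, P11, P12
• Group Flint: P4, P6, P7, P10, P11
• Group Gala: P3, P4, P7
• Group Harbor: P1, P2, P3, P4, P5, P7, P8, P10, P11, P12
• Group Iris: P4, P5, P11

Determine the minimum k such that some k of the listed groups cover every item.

Delta and Harbor cover everything between them: the union {P1, P2, P3, P4, P5, P6, P7, P8, P9, P10, P11, P12} is all of U.
No single group has all 12 items (the largest, Echo, has 10), so 2 is optimal.

2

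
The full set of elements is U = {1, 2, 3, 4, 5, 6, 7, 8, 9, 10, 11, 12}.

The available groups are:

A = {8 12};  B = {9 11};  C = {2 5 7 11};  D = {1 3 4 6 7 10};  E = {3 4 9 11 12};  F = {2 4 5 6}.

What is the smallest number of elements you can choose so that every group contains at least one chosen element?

Take H = {4, 8, 11}. Each listed group contains at least one of these, so H is a hitting set of size 3.
The groups A, B, D are pairwise disjoint, so any hitting set needs a separate element for each — at least 3. Hence 3 is optimal.

3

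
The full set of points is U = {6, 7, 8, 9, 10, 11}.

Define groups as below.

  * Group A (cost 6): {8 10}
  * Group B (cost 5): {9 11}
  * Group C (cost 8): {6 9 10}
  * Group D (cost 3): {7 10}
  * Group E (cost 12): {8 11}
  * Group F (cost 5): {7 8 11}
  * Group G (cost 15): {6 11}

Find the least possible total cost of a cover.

C, F together cover every point (C ∪ F = {6, 7, 8, 9, 10, 11}); total cost 8 + 5 = 13.
The greedy pick D, B, F, C costs 21; no covering selection beats 13.

13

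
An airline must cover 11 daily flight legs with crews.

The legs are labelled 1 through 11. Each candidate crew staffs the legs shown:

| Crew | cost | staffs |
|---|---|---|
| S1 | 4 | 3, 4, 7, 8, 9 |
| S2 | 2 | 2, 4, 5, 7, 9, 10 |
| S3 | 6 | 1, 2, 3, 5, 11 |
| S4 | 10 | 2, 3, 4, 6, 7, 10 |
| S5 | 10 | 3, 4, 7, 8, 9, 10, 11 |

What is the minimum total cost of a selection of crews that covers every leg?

S1, S3, S4 together cover every leg (S1 ∪ S3 ∪ S4 = {1, 2, 3, 4, 5, 6, 7, 8, 9, 10, 11}); total cost 4 + 6 + 10 = 20.
The greedy pick S2, S1, S3, S4 costs 22; no covering selection beats 20.

20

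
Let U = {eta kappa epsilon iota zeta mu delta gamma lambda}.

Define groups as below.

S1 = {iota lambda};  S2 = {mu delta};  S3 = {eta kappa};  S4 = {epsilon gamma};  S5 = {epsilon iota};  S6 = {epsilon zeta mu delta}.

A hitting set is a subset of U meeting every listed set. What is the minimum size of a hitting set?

The 4 items {kappa, iota, mu, gamma} hit every group.
The groups S1, S2, S3, S4 are pairwise disjoint, so any hitting set needs a separate item for each — at least 4. Hence 4 is optimal.

4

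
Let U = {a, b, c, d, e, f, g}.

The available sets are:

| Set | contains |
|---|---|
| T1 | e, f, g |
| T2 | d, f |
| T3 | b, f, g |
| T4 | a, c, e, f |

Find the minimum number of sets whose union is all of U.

3

T2 and T3 and T4 together: T2 ∪ T3 ∪ T4 = {a, b, c, d, e, f, g} — every item is covered.
Only T4 contains a, so T4 is forced; the remaining 3 items need at least 2 more sets (each remaining set adds at most 2) — so at least 3 sets are needed, and 3 is optimal.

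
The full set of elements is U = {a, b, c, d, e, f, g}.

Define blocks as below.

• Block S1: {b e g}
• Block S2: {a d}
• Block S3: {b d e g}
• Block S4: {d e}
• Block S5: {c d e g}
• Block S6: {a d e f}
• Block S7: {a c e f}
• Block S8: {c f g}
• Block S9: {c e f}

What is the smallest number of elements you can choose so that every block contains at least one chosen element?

The 3 elements {c, d, e} hit every block.
No choice of 2 elements meets every block, so 3 is the minimum.

3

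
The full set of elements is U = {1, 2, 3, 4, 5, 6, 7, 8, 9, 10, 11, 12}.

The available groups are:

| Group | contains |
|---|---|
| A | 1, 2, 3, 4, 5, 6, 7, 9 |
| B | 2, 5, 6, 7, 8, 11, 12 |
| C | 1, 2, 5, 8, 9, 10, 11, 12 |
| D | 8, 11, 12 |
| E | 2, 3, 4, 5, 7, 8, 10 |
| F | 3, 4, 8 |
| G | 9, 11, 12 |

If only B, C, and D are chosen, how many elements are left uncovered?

2

Union of B, C, D = {1, 2, 5, 6, 7, 8, 9, 10, 11, 12}.
Not covered: 3, 4 — 2 elements.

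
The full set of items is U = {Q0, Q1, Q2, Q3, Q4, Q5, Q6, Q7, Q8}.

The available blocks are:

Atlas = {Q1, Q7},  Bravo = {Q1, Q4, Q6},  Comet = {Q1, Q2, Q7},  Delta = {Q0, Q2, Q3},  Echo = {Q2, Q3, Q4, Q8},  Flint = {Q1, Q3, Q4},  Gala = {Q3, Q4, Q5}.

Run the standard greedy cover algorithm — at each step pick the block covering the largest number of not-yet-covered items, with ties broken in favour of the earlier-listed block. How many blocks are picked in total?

Greedy: pick Echo (covers 4 new) → pick Atlas (covers 2 new) → pick Bravo (covers 1 new) → pick Delta (covers 1 new) → pick Gala (covers 1 new). Total picks: 5.

5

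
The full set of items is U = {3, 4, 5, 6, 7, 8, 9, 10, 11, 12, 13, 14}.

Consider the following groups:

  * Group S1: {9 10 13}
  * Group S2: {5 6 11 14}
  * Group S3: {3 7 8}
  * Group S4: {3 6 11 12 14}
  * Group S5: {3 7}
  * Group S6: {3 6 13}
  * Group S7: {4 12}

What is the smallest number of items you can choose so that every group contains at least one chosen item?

4

H = {6, 7, 12, 13} meets every group (each contains at least one member of H), and |H| = 4.
The groups S1, S2, S3, S7 are pairwise disjoint, so any hitting set needs a separate item for each — at least 4. Hence 4 is optimal.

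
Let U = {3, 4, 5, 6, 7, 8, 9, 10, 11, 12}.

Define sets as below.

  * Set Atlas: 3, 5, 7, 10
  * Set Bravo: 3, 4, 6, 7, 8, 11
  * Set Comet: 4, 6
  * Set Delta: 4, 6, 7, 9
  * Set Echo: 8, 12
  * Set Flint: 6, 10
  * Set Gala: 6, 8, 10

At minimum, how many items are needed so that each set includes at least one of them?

H = {3, 6, 8} meets every set (each contains at least one member of H), and |H| = 3.
The sets Atlas, Comet, Echo are pairwise disjoint, so any hitting set needs a separate item for each — at least 3. Hence 3 is optimal.

3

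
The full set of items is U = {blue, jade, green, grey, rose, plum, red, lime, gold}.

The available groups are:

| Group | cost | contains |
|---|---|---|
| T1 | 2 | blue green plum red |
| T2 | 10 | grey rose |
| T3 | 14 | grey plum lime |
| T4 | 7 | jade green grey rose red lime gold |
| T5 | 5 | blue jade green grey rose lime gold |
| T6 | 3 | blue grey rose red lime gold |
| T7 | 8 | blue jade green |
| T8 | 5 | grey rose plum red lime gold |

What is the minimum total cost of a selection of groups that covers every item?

T1, T5 together cover every item (T1 ∪ T5 = {blue, jade, green, grey, rose, plum, red, lime, gold}); total cost 2 + 5 = 7.
The greedy pick T1, T6, T5 costs 10; no covering selection beats 7.

7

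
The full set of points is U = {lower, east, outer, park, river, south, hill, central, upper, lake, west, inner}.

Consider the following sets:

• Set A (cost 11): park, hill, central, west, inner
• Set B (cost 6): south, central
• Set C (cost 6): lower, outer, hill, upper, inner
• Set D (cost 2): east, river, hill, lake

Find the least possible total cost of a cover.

A, B, C, D together cover every point (A ∪ B ∪ C ∪ D = {lower, east, outer, park, river, south, hill, central, upper, lake, west, inner}); total cost 11 + 6 + 6 + 2 = 25.
No covering selection has total cost below 25.

25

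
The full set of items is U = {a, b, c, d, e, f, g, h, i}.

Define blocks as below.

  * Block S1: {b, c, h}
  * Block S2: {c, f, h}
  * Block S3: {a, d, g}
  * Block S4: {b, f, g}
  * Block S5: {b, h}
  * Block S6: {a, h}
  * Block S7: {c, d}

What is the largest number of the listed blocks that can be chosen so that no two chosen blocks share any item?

3

S4, S6, S7 are pairwise disjoint (S4={b,f,g}; S6={a,h}; S7={c,d}).
Every remaining block overlaps one of these, and no 4 of the listed blocks are pairwise disjoint, so 3 is the maximum.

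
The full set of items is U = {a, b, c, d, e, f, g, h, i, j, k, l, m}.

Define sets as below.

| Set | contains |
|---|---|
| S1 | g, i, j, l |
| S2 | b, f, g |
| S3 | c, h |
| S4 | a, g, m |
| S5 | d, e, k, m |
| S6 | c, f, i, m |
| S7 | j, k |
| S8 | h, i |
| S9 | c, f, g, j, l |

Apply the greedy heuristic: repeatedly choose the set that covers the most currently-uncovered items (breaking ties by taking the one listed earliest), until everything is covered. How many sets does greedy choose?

5

Greedy: pick S9 (covers 5 new) → pick S5 (covers 4 new) → pick S8 (covers 2 new) → pick S2 (covers 1 new) → pick S4 (covers 1 new). Total picks: 5.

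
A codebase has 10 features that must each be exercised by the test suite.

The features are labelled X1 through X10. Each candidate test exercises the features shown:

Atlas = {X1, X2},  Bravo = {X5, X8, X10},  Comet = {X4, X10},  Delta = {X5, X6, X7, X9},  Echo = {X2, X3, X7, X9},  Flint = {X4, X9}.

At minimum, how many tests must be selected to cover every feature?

5

Take {Atlas, Bravo, Comet, Delta, Echo}. Their union is {X1, X2, X3, X4, X5, X6, X7, X8, X9, X10}, which is all 10 features.
No 4 of the 6 tests cover everything (all 15 combinations miss at least one feature), so 5 is optimal.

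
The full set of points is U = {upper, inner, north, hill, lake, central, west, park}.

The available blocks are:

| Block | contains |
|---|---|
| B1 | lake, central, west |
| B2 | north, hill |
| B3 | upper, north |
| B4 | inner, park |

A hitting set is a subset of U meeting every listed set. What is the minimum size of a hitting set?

3

Take H = {north, lake, park}. Each listed block contains at least one of these, so H is a hitting set of size 3.
The blocks B1, B3, B4 are pairwise disjoint, so any hitting set needs a separate point for each — at least 3. Hence 3 is optimal.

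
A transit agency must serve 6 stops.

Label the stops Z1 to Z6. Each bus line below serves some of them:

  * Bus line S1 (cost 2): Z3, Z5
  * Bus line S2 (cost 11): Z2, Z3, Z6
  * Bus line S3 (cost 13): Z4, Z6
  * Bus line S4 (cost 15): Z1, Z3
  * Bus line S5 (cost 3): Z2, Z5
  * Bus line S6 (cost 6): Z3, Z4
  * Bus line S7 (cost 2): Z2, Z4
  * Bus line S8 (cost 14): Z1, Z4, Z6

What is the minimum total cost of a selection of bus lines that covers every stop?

S1, S7, S8 together cover every stop (S1 ∪ S7 ∪ S8 = {Z1, Z2, Z3, Z4, Z5, Z6}); total cost 2 + 2 + 14 = 18.
No covering selection has total cost below 18.

18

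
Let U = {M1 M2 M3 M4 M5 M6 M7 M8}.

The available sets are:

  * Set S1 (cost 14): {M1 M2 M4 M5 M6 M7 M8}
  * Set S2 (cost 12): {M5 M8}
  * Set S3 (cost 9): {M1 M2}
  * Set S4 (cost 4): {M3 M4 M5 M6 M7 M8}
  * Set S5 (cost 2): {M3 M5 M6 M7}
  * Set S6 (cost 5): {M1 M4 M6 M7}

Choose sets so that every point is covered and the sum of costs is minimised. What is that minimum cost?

S3, S4 together cover every point (S3 ∪ S4 = {M1, M2, M3, M4, M5, M6, M7, M8}); total cost 9 + 4 = 13.
The greedy pick S5, S4, S3 costs 15; no covering selection beats 13.

13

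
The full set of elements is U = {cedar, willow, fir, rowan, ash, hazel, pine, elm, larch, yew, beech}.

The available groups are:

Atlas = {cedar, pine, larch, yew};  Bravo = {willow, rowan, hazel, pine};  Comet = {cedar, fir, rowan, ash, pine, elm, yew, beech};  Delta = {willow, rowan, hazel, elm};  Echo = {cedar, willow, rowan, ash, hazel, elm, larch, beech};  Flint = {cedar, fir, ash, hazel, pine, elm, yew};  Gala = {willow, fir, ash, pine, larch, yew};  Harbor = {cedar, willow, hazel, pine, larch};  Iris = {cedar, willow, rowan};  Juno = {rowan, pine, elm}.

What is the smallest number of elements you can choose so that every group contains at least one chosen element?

2

The 2 elements {willow, pine} hit every group.
The groups Atlas, Delta are pairwise disjoint, so any hitting set needs a separate element for each — at least 2. Hence 2 is optimal.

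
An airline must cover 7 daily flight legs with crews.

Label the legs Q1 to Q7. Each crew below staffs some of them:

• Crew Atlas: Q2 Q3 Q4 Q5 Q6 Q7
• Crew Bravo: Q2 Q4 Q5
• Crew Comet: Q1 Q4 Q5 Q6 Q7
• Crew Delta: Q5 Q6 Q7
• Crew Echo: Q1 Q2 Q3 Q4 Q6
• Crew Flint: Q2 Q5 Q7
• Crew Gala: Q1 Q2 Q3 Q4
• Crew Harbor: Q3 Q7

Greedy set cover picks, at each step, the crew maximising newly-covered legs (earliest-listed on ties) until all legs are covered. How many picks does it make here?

2

Greedy: pick Atlas (covers 6 new) → pick Comet (covers 1 new). Total picks: 2.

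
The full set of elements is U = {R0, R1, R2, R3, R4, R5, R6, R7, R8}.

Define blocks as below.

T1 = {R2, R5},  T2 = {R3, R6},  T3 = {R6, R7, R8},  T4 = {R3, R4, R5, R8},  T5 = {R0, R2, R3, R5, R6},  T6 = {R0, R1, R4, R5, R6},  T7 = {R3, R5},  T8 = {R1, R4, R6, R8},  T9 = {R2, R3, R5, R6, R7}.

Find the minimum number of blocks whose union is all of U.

3

Take {T4, T6, T9}. Their union is {R0, R1, R2, R3, R4, R5, R6, R7, R8}, which is all 9 elements.
No 2 of the 9 blocks cover everything (all 36 combinations miss at least one element), so 3 is optimal.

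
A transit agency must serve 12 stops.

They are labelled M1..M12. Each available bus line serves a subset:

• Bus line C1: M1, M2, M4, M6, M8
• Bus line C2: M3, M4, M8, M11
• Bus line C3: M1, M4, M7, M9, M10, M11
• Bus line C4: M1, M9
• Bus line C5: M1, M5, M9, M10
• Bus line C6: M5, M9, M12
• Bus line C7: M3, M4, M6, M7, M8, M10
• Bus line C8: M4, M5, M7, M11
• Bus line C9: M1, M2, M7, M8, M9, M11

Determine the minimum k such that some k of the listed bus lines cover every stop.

C6 and C7 and C9 together: C6 ∪ C7 ∪ C9 = {M1, M2, M3, M4, M5, M6, M7, M8, M9, M10, M11, M12} — every stop is covered.
Only C6 contains M12, so C6 is forced; the remaining 9 stops need at least 2 more bus lines (each remaining bus line adds at most 6) — so at least 3 bus lines are needed, and 3 is optimal.

3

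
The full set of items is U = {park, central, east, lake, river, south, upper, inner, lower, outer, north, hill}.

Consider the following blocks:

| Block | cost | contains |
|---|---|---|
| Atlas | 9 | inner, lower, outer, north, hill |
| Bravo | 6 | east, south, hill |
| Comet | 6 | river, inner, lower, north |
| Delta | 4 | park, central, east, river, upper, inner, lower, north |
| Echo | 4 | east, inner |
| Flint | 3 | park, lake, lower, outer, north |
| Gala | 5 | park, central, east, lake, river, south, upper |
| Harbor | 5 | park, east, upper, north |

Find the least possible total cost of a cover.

13

Bravo, Delta, Flint together cover every item (Bravo ∪ Delta ∪ Flint = {park, central, east, lake, river, south, upper, inner, lower, outer, north, hill}); total cost 6 + 4 + 3 = 13.
No covering selection has total cost below 13.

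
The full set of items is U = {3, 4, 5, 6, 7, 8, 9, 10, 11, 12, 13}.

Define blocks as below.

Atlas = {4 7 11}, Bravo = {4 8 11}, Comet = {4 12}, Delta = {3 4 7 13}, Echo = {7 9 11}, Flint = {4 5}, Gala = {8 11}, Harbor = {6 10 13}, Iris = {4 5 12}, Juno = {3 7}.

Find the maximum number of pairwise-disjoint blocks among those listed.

Gala, Harbor, Iris, Juno are pairwise disjoint (Gala={8,11}; Harbor={6,10,13}; Iris={4,5,12}; Juno={3,7}).
Every remaining block overlaps one of these, and no 5 of the listed blocks are pairwise disjoint, so 4 is the maximum.

4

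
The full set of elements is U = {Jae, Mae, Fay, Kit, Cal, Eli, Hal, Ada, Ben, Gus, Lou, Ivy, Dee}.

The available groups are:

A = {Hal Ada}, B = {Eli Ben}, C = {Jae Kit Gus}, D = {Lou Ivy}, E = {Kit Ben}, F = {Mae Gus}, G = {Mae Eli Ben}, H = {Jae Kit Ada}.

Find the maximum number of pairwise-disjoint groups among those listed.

A, B, C, D are pairwise disjoint (A={Hal,Ada}; B={Eli,Ben}; C={Jae,Kit,Gus}; D={Lou,Ivy}).
Every remaining group overlaps one of these, and no 5 of the listed groups are pairwise disjoint, so 4 is the maximum.

4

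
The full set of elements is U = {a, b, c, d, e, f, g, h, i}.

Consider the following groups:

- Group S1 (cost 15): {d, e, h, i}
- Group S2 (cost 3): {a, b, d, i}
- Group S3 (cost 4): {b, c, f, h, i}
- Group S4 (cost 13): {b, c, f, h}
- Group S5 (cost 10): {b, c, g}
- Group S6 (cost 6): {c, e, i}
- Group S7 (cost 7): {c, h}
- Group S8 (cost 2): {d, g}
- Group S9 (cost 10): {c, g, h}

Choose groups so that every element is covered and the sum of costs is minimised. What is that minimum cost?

S2, S3, S6, S8 together cover every element (S2 ∪ S3 ∪ S6 ∪ S8 = {a, b, c, d, e, f, g, h, i}); total cost 3 + 4 + 6 + 2 = 15.
No covering selection has total cost below 15.

15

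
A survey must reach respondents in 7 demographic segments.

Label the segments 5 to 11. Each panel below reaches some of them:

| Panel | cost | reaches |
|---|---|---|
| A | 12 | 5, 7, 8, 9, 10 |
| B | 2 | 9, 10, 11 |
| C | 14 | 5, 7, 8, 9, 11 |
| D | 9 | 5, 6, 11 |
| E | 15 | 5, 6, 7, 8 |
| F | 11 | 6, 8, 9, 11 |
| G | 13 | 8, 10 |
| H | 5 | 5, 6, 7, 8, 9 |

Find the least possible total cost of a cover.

B, H together cover every segment (B ∪ H = {5, 6, 7, 8, 9, 10, 11}); total cost 2 + 5 = 7.
No covering selection has total cost below 7.

7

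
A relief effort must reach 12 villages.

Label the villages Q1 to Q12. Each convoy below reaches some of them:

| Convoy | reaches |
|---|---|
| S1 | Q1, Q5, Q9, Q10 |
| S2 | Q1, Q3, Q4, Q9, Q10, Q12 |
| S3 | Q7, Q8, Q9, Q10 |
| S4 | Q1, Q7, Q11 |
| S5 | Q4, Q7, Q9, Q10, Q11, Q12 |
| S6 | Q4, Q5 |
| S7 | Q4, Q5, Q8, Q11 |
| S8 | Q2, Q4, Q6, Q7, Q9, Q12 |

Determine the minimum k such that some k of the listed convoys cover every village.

3

S2 and S7 and S8 together: S2 ∪ S7 ∪ S8 = {Q1, Q2, Q3, Q4, Q5, Q6, Q7, Q8, Q9, Q10, Q11, Q12} — every village is covered.
Only S8 contains Q2, so S8 is forced; the remaining 6 villages need at least 2 more convoys (each remaining convoy adds at most 3) — so at least 3 convoys are needed, and 3 is optimal.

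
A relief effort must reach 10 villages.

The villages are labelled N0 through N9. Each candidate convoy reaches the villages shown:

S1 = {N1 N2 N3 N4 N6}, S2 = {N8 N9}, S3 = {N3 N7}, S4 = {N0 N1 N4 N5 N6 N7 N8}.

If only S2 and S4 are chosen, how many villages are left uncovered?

2

Union of S2, S4 = {N0, N1, N4, N5, N6, N7, N8, N9}.
Not covered: N2, N3 — 2 villages.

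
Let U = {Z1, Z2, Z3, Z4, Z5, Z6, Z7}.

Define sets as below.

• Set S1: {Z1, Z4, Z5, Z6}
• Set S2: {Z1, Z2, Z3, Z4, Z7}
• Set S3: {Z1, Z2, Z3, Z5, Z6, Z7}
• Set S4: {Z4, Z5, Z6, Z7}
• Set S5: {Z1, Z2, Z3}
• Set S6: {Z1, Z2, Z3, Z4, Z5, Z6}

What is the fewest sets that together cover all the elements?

S1 and S3 together: S1 ∪ S3 = {Z1, Z2, Z3, Z4, Z5, Z6, Z7} — every element is covered.
No single set has all 7 elements (the largest, S3, has 6), so 2 is optimal.

2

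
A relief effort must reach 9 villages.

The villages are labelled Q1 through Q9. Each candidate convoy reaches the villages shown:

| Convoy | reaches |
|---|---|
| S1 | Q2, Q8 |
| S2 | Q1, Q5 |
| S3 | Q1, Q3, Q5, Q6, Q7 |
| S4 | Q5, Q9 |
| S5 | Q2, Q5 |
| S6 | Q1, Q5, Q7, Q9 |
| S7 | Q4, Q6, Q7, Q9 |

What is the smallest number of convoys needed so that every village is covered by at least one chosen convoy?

Take {S1, S3, S7}. Their union is {Q1, Q2, Q3, Q4, Q5, Q6, Q7, Q8, Q9}, which is all 9 villages.
Only S3 contains Q3, so S3 is forced; the remaining 4 villages need at least 2 more convoys (each remaining convoy adds at most 2) — so at least 3 convoys are needed, and 3 is optimal.

3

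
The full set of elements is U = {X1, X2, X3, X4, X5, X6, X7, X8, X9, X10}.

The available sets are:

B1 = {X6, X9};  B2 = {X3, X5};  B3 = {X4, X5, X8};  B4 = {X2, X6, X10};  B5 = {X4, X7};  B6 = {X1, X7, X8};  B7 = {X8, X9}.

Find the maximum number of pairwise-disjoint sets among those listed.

4

B2, B4, B5, B7 are pairwise disjoint (B2={X3,X5}; B4={X2,X6,X10}; B5={X4,X7}; B7={X8,X9}).
Every remaining set overlaps one of these, and no 5 of the listed sets are pairwise disjoint, so 4 is the maximum.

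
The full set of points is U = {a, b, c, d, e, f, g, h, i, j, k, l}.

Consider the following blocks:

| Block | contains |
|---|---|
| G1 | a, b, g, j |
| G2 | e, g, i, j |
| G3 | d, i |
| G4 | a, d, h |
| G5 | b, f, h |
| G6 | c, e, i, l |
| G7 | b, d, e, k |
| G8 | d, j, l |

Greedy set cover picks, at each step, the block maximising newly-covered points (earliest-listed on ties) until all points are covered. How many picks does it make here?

5

Greedy: pick G1 (covers 4 new) → pick G6 (covers 4 new) → pick G4 (covers 2 new) → pick G5 (covers 1 new) → pick G7 (covers 1 new). Total picks: 5.
(The true minimum cover uses only 4 blocks, so greedy is not optimal here.)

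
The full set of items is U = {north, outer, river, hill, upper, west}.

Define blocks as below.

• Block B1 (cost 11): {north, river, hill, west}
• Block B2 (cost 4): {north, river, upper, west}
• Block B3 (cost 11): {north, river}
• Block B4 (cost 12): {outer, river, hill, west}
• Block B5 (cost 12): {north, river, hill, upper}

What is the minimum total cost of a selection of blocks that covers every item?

B2, B4 together cover every item (B2 ∪ B4 = {north, outer, river, hill, upper, west}); total cost 4 + 12 = 16.
No covering selection has total cost below 16.

16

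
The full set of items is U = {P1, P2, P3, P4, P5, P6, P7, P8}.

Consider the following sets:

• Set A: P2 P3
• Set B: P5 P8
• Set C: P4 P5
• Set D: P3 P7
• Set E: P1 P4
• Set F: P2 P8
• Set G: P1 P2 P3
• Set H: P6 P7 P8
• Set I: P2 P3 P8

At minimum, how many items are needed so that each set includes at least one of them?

Take T = {P3, P4, P8}. Each listed set contains at least one of these, so T is a hitting set of size 3.
The sets A, B, E are pairwise disjoint, so any hitting set needs a separate item for each — at least 3. Hence 3 is optimal.

3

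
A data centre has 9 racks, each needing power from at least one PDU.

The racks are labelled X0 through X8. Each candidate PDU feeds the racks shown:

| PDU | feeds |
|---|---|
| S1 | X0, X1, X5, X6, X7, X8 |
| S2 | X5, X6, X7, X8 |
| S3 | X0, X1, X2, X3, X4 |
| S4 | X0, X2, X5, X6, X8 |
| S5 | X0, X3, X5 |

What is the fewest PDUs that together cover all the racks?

S1 and S3 together: S1 ∪ S3 = {X0, X1, X2, X3, X4, X5, X6, X7, X8} — every rack is covered.
No single PDU has all 9 racks (the largest, S1, has 6), so 2 is optimal.

2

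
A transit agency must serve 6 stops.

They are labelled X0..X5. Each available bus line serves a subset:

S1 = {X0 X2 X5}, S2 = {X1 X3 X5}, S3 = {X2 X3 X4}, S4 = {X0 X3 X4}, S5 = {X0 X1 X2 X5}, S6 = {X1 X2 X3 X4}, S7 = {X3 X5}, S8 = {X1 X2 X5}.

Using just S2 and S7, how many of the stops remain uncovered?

3

Union of S2, S7 = {X1, X3, X5}.
Not covered: X0, X2, X4 — 3 stops.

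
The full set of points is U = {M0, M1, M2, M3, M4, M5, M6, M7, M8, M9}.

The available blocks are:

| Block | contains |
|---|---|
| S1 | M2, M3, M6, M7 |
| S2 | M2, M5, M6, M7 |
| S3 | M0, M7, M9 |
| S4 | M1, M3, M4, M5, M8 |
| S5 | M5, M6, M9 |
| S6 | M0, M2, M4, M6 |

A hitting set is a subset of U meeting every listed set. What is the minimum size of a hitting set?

3

Take H = {M0, M4, M6}. Each listed block contains at least one of these, so H is a hitting set of size 3.
No choice of 2 points meets every block, so 3 is the minimum.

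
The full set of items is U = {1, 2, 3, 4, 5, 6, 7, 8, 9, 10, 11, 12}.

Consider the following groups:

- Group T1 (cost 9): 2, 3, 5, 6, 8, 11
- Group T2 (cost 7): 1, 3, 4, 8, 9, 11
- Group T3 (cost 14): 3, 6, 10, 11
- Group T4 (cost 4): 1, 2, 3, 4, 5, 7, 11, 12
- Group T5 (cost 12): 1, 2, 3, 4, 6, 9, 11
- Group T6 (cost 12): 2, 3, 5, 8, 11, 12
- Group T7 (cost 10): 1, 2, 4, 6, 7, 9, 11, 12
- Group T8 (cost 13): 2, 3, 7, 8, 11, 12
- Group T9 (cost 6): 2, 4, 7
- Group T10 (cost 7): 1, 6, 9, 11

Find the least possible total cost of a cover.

25

T2, T3, T4 together cover every item (T2 ∪ T3 ∪ T4 = {1, 2, 3, 4, 5, 6, 7, 8, 9, 10, 11, 12}); total cost 7 + 14 + 4 = 25.
No covering selection has total cost below 25.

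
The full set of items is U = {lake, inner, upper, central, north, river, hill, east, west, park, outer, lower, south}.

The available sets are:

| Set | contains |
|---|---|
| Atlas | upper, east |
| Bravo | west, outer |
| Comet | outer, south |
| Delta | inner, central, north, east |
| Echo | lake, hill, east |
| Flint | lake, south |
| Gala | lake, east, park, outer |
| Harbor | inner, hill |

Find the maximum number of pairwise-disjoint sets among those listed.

4

Atlas, Bravo, Flint, Harbor are pairwise disjoint (Atlas={upper,east}; Bravo={west,outer}; Flint={lake,south}; Harbor={inner,hill}).
Every remaining set overlaps one of these, and no 5 of the listed sets are pairwise disjoint, so 4 is the maximum.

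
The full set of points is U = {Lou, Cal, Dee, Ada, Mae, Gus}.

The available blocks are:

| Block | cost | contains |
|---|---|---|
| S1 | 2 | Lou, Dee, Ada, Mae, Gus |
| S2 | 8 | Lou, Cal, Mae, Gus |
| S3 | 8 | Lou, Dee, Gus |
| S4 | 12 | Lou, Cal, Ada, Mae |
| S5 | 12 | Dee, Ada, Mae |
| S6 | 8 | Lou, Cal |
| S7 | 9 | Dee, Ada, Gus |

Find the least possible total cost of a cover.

10

S1, S6 together cover every point (S1 ∪ S6 = {Lou, Cal, Dee, Ada, Mae, Gus}); total cost 2 + 8 = 10.
No covering selection has total cost below 10.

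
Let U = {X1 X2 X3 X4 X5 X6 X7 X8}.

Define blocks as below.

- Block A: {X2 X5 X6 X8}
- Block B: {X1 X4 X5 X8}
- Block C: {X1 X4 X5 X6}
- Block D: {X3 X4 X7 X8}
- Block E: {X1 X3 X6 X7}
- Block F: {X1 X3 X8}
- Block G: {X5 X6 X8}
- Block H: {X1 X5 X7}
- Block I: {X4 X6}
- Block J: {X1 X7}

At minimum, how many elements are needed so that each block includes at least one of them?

3

T = {X1, X4, X6} meets every block (each contains at least one member of T), and |T| = 3.
No choice of 2 elements meets every block, so 3 is the minimum.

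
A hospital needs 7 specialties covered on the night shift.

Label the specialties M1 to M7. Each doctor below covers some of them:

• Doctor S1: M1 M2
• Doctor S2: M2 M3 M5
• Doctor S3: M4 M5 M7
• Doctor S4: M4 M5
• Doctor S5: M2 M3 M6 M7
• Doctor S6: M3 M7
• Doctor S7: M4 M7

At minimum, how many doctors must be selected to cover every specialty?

3

S1 and S3 and S5 together: S1 ∪ S3 ∪ S5 = {M1, M2, M3, M4, M5, M6, M7} — every specialty is covered.
Only S1 contains M1, so S1 is forced; the remaining 5 specialties need at least 2 more doctors (each remaining doctor adds at most 3) — so at least 3 doctors are needed, and 3 is optimal.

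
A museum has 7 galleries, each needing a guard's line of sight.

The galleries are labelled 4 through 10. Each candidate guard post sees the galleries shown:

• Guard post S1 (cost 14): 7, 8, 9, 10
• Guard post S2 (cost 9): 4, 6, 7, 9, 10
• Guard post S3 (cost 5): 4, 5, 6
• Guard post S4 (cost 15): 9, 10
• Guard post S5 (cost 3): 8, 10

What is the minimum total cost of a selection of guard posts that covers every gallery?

17

S2, S3, S5 together cover every gallery (S2 ∪ S3 ∪ S5 = {4, 5, 6, 7, 8, 9, 10}); total cost 9 + 5 + 3 = 17.
No covering selection has total cost below 17.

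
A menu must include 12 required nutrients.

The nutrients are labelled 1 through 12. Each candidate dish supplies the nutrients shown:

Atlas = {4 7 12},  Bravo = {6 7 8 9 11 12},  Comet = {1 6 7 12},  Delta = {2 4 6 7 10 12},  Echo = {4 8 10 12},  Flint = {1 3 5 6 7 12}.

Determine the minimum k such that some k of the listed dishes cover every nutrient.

Bravo and Delta and Flint together: Bravo ∪ Delta ∪ Flint = {1, 2, 3, 4, 5, 6, 7, 8, 9, 10, 11, 12} — every nutrient is covered.
Only Delta contains 2, so Delta is forced; the remaining 6 nutrients need at least 2 more dishes (each remaining dish adds at most 3) — so at least 3 dishes are needed, and 3 is optimal.

3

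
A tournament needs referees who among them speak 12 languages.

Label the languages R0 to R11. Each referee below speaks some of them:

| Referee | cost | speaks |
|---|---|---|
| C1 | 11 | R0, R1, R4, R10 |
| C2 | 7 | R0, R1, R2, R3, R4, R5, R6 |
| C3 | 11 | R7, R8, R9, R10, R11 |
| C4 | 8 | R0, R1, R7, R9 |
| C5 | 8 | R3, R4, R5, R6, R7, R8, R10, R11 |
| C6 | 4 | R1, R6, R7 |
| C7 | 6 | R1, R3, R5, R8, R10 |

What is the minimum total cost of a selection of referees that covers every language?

C2, C3 together cover every language (C2 ∪ C3 = {R0, R1, R2, R3, R4, R5, R6, R7, R8, R9, R10, R11}); total cost 7 + 11 = 18.
The greedy pick C2, C5, C4 costs 23; no covering selection beats 18.

18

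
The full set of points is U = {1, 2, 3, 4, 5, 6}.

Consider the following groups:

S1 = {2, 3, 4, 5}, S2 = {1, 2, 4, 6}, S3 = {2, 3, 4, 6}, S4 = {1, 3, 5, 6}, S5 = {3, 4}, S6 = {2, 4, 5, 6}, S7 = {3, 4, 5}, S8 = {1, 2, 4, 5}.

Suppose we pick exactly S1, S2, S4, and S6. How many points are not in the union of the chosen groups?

Union of S1, S2, S4, S6 = {1, 2, 3, 4, 5, 6} — that's every point, so 0 are uncovered.

0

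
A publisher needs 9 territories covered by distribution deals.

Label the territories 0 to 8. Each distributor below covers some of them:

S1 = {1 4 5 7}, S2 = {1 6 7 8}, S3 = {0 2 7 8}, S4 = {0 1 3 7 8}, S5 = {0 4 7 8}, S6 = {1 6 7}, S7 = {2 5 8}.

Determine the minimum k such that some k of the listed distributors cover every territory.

Take {S1, S2, S4, S7}. Their union is {0, 1, 2, 3, 4, 5, 6, 7, 8}, which is all 9 territories.
No 3 of the 7 distributors cover everything (all 35 combinations miss at least one territory), so 4 is optimal.

4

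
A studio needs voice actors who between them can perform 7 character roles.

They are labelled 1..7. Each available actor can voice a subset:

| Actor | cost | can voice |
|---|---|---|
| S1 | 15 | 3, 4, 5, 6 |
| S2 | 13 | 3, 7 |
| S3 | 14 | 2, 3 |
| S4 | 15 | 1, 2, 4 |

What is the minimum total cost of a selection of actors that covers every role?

S1, S2, S4 together cover every role (S1 ∪ S2 ∪ S4 = {1, 2, 3, 4, 5, 6, 7}); total cost 15 + 13 + 15 = 43.
No covering selection has total cost below 43.

43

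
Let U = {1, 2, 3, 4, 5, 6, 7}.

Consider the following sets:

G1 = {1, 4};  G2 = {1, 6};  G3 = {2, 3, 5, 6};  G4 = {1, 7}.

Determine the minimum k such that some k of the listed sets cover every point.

Take {G1, G3, G4}. Their union is {1, 2, 3, 4, 5, 6, 7}, which is all 7 points.
Only G3 contains 2, so G3 is forced; the remaining 3 points need at least 2 more sets (each remaining set adds at most 2) — so at least 3 sets are needed, and 3 is optimal.

3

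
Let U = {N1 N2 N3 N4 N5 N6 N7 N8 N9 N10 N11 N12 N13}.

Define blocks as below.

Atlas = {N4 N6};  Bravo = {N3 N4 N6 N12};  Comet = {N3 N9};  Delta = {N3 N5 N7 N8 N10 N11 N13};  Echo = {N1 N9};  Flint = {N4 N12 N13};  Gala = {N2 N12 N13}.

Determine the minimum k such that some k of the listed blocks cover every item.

Bravo, Delta, Echo, and Gala cover everything between them: the union {N1, N2, N3, N4, N5, N6, N7, N8, N9, N10, N11, N12, N13} is all of U.
No 3 of the 7 blocks cover everything (all 35 combinations miss at least one item), so 4 is optimal.

4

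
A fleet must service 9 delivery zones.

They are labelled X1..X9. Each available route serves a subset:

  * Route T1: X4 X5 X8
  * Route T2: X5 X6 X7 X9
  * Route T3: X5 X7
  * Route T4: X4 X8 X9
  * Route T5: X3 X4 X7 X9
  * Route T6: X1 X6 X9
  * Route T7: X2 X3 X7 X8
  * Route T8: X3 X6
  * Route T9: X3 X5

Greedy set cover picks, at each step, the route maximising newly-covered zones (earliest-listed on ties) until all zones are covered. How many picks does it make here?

Greedy: pick T2 (covers 4 new) → pick T7 (covers 3 new) → pick T1 (covers 1 new) → pick T6 (covers 1 new). Total picks: 4.
(The true minimum cover uses only 3 routes, so greedy is not optimal here.)

4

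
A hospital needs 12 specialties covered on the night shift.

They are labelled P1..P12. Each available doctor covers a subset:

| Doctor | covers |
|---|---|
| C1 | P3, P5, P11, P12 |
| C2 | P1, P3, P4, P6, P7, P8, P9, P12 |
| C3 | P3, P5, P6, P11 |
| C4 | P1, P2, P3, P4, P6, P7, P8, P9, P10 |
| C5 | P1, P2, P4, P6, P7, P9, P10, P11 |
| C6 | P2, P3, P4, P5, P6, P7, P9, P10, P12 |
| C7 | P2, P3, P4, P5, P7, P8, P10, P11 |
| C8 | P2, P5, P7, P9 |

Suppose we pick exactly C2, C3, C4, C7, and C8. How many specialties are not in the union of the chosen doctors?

Union of C2, C3, C4, C7, C8 = {P1, P2, P3, P4, P5, P6, P7, P8, P9, P10, P11, P12} — that's every specialty, so 0 are uncovered.

0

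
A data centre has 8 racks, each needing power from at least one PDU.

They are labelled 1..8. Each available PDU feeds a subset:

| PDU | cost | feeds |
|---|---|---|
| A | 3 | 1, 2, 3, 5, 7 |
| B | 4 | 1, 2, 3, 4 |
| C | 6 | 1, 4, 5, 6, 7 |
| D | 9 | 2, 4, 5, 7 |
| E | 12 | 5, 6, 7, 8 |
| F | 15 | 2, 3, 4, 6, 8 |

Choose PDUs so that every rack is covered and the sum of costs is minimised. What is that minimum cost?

B, E together cover every rack (B ∪ E = {1, 2, 3, 4, 5, 6, 7, 8}); total cost 4 + 12 = 16.
The greedy pick A, C, E costs 21; no covering selection beats 16.

16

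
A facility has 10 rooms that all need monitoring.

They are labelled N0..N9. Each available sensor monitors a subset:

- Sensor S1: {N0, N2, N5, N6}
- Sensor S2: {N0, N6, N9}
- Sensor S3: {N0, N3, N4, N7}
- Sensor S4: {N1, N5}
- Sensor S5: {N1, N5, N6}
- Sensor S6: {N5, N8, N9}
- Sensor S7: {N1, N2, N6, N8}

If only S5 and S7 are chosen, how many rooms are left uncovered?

5

Union of S5, S7 = {N1, N2, N5, N6, N8}.
Not covered: N0, N3, N4, N7, N9 — 5 rooms.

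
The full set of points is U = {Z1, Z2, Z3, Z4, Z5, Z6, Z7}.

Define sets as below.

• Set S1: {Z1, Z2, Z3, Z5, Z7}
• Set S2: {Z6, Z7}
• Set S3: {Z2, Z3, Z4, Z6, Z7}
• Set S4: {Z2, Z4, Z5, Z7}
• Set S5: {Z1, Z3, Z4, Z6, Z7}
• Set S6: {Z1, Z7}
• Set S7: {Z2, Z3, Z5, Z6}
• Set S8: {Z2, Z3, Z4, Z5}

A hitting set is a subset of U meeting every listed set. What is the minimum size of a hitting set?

2

H = {Z5, Z7} meets every set (each contains at least one member of H), and |H| = 2.
The sets S2, S8 are pairwise disjoint, so any hitting set needs a separate point for each — at least 2. Hence 2 is optimal.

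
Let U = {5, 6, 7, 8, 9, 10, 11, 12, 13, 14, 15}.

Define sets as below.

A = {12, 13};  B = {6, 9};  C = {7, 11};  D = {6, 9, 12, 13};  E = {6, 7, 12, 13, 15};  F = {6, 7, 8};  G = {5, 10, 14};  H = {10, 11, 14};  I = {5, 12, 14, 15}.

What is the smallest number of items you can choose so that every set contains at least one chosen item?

4

Take T = {6, 10, 11, 12}. Each listed set contains at least one of these, so T is a hitting set of size 4.
The sets A, B, C, G are pairwise disjoint, so any hitting set needs a separate item for each — at least 4. Hence 4 is optimal.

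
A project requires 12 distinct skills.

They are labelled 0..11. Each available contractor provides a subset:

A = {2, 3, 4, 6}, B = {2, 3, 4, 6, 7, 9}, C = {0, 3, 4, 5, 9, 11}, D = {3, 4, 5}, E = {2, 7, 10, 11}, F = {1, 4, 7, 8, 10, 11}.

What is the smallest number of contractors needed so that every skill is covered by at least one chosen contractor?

Take {B, C, F}. Their union is {0, 1, 2, 3, 4, 5, 6, 7, 8, 9, 10, 11}, which is all 12 skills.
Only C contains 0, so C is forced; the remaining 6 skills need at least 2 more contractors (each remaining contractor adds at most 4) — so at least 3 contractors are needed, and 3 is optimal.

3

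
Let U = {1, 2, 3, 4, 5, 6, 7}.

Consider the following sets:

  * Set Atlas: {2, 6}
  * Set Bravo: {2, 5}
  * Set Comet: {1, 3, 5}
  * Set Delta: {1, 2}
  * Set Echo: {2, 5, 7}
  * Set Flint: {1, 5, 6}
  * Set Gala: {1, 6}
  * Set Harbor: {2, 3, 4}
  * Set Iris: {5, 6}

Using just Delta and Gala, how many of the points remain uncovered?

4

Union of Delta, Gala = {1, 2, 6}.
Not covered: 3, 4, 5, 7 — 4 points.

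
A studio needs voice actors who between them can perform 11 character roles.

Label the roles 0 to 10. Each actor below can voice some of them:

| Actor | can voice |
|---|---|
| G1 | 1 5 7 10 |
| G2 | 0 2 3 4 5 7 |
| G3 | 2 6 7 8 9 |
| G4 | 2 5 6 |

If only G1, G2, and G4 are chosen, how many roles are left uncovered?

2

Union of G1, G2, G4 = {0, 1, 2, 3, 4, 5, 6, 7, 10}.
Not covered: 8, 9 — 2 roles.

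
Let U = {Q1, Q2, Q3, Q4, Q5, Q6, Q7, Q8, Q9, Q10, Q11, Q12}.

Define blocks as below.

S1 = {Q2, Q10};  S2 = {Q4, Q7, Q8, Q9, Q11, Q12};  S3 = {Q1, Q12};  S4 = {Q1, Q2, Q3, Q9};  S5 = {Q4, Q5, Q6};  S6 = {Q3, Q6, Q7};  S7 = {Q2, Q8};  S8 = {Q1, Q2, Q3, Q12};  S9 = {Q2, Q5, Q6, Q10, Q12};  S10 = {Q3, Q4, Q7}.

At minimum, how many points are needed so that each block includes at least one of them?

4

H = {Q2, Q5, Q7, Q12} meets every block (each contains at least one member of H), and |H| = 4.
No choice of 3 points meets every block, so 4 is the minimum.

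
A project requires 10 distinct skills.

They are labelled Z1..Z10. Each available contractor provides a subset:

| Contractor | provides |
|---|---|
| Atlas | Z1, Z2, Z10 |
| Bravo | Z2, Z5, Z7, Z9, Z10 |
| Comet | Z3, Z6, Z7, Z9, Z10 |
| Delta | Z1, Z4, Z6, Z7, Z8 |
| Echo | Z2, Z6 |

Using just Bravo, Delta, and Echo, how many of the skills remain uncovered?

1

Union of Bravo, Delta, Echo = {Z1, Z2, Z4, Z5, Z6, Z7, Z8, Z9, Z10}.
Not covered: Z3 — 1 skill.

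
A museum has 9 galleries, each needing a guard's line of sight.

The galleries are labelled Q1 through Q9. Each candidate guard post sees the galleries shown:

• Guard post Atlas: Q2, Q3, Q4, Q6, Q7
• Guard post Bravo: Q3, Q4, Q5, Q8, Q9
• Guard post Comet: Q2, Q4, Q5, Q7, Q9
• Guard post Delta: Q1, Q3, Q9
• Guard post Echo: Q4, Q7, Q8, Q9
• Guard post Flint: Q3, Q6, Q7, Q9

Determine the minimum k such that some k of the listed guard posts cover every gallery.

3

Take {Atlas, Bravo, Delta}. Their union is {Q1, Q2, Q3, Q4, Q5, Q6, Q7, Q8, Q9}, which is all 9 galleries.
Only Delta contains Q1, so Delta is forced; the remaining 6 galleries need at least 2 more guard posts (each remaining guard post adds at most 4) — so at least 3 guard posts are needed, and 3 is optimal.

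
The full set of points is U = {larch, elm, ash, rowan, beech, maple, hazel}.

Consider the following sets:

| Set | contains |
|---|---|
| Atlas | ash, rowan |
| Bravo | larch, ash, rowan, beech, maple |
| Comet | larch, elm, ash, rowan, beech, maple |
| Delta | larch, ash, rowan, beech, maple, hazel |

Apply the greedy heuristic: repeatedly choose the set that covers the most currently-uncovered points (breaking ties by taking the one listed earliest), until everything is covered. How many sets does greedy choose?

Greedy: pick Comet (covers 6 new) → pick Delta (covers 1 new). Total picks: 2.

2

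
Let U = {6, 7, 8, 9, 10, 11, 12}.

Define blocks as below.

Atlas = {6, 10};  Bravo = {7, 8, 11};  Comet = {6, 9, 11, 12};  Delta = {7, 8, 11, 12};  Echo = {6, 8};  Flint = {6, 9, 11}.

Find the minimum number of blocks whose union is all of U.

3

Atlas, Bravo, and Comet cover everything between them: the union {6, 7, 8, 9, 10, 11, 12} is all of U.
Only Atlas contains 10, so Atlas is forced; the remaining 5 points need at least 2 more blocks (each remaining block adds at most 4) — so at least 3 blocks are needed, and 3 is optimal.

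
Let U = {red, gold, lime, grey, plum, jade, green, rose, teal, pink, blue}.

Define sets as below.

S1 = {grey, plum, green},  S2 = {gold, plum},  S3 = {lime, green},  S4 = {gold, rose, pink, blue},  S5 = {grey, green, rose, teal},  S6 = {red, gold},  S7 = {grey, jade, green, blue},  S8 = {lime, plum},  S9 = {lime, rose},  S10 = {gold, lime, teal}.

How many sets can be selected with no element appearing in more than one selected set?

S1, S6, S9 are pairwise disjoint (S1={grey,plum,green}; S6={red,gold}; S9={lime,rose}).
Every remaining set overlaps one of these, and no 4 of the listed sets are pairwise disjoint, so 3 is the maximum.

3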